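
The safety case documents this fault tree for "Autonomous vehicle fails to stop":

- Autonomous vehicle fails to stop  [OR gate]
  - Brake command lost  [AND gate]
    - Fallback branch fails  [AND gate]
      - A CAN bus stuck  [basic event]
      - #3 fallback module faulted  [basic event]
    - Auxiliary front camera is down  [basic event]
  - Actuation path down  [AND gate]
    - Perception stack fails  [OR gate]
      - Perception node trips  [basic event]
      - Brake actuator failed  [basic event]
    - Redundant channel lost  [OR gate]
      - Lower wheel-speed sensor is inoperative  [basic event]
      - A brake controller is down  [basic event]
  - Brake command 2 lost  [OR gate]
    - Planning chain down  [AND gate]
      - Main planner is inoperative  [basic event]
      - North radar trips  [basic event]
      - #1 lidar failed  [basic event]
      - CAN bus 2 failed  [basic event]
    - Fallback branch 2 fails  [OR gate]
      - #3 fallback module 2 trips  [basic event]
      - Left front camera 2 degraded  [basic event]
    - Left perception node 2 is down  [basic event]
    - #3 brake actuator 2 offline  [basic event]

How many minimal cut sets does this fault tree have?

Fallback branch fails [AND]: one cut set from each child combined → 1 × 1 = 1 cut set(s).
Brake command lost [AND]: one cut set from each child combined → 1 × 1 = 1 cut set(s).
Perception stack fails [OR]: union of children's cut sets → 2 cut set(s).
Redundant channel lost [OR]: union of children's cut sets → 2 cut set(s).
Actuation path down [AND]: one cut set from each child combined → 2 × 2 = 4 cut set(s).
Planning chain down [AND]: one cut set from each child combined → 1 × 1 × 1 × 1 = 1 cut set(s).
Fallback branch 2 fails [OR]: union of children's cut sets → 2 cut set(s).
Brake command 2 lost [OR]: union of children's cut sets → 5 cut set(s).
Autonomous vehicle fails to stop [OR]: union of children's cut sets → 10 cut set(s).
Minimal cut sets: {#3 fallback module faulted, A CAN bus stuck, Auxiliary front camera is down}; {Lower wheel-speed sensor is inoperative, Perception node trips}; {A brake controller is down, Perception node trips}; {Brake actuator failed, Lower wheel-speed sensor is inoperative}; {A brake controller is down, Brake actuator failed}; {#1 lidar failed, CAN bus 2 failed, Main planner is inoperative, North radar trips}; {#3 fallback module 2 trips}; {Left front camera 2 degraded}; {Left perception node 2 is down}; {#3 brake actuator 2 offline}.

10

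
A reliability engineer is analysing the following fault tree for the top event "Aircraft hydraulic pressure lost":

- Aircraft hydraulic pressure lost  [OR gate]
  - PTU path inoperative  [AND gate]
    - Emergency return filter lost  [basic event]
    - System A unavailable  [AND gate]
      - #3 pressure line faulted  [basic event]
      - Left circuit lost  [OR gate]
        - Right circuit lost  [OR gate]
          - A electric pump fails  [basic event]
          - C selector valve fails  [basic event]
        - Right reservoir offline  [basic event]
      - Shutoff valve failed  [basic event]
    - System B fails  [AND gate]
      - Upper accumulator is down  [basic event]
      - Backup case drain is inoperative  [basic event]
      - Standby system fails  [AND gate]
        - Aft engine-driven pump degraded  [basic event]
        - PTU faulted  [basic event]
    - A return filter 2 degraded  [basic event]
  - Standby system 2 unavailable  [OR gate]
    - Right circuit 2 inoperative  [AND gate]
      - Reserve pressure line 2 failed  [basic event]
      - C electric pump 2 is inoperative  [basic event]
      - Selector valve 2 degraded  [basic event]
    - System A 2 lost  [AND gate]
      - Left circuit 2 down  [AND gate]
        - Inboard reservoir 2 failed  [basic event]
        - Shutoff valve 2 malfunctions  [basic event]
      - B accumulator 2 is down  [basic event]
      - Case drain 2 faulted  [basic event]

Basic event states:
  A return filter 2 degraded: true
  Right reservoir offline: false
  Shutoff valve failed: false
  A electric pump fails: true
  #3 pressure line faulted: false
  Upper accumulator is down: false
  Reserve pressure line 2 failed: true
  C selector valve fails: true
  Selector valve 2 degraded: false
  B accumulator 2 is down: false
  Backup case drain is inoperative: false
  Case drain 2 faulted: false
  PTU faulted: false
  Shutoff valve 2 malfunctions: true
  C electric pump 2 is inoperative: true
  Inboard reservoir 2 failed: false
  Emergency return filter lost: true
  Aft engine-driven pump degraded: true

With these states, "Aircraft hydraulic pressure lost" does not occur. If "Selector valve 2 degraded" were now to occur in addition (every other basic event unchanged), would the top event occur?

Yes

Counterfactual: set "Selector valve 2 degraded" to occurred.
Right circuit lost [OR]: A electric pump fails=occurs, C selector valve fails=occurs → at least one input occurs → occurs.
Left circuit lost [OR]: Right circuit lost=occurs, Right reservoir offline=not → at least one input occurs → occurs.
System A unavailable [AND]: #3 pressure line faulted=not, Left circuit lost=occurs, Shutoff valve failed=not → not all inputs occur → does not occur.
Standby system fails [AND]: Aft engine-driven pump degraded=occurs, PTU faulted=not → not all inputs occur → does not occur.
System B fails [AND]: Upper accumulator is down=not, Backup case drain is inoperative=not, Standby system fails=not → not all inputs occur → does not occur.
PTU path inoperative [AND]: Emergency return filter lost=occurs, System A unavailable=not, System B fails=not, A return filter 2 degraded=occurs → not all inputs occur → does not occur.
Right circuit 2 inoperative [AND]: Reserve pressure line 2 failed=occurs, C electric pump 2 is inoperative=occurs, Selector valve 2 degraded=occurs → all inputs occur → occurs.
Left circuit 2 down [AND]: Inboard reservoir 2 failed=not, Shutoff valve 2 malfunctions=occurs → not all inputs occur → does not occur.
System A 2 lost [AND]: Left circuit 2 down=not, B accumulator 2 is down=not, Case drain 2 faulted=not → not all inputs occur → does not occur.
Standby system 2 unavailable [OR]: Right circuit 2 inoperative=occurs, System A 2 lost=not → at least one input occurs → occurs.
Aircraft hydraulic pressure lost [OR]: PTU path inoperative=not, Standby system 2 unavailable=occurs → at least one input occurs → occurs.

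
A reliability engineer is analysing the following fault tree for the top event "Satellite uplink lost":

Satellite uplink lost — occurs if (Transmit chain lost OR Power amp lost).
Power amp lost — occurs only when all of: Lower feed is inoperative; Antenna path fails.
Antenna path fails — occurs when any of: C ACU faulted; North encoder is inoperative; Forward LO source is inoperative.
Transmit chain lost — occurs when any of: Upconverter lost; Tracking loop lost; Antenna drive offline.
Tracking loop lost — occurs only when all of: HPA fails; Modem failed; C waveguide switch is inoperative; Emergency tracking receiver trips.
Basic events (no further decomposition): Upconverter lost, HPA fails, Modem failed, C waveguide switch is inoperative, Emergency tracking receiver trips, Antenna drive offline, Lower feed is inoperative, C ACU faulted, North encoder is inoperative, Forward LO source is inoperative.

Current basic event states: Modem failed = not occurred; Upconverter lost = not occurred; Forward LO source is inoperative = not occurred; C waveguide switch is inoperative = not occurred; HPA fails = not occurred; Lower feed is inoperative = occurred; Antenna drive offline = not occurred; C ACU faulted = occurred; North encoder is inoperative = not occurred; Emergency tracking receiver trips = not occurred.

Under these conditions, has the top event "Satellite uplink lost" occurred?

Yes

Tracking loop lost [AND]: HPA fails=not, Modem failed=not, C waveguide switch is inoperative=not, Emergency tracking receiver trips=not → not all inputs occur → does not occur.
Transmit chain lost [OR]: Upconverter lost=not, Tracking loop lost=not, Antenna drive offline=not → no input occurs → does not occur.
Antenna path fails [OR]: C ACU faulted=occurs, North encoder is inoperative=not, Forward LO source is inoperative=not → at least one input occurs → occurs.
Power amp lost [AND]: Lower feed is inoperative=occurs, Antenna path fails=occurs → all inputs occur → occurs.
Satellite uplink lost [OR]: Transmit chain lost=not, Power amp lost=occurs → at least one input occurs → occurs.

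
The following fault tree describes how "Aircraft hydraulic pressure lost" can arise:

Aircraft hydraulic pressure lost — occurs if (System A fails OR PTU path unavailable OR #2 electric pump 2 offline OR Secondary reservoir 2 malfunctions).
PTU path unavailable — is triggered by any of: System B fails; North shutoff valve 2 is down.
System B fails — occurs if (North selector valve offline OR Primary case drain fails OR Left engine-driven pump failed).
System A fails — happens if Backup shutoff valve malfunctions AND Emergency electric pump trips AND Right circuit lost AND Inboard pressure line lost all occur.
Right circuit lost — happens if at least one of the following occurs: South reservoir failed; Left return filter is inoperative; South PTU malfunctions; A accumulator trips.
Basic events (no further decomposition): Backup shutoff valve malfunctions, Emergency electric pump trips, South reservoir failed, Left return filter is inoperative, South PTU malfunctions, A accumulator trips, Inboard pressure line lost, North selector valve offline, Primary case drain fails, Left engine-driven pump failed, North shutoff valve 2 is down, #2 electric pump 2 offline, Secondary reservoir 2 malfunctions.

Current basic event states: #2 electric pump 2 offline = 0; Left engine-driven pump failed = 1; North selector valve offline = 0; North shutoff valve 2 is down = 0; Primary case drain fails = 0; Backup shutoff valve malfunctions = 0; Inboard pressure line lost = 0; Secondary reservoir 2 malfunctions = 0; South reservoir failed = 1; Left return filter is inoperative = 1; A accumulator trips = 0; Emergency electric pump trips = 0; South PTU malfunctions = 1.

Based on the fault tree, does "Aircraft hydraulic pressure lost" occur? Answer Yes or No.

Yes

Right circuit lost [OR]: South reservoir failed=occurs, Left return filter is inoperative=occurs, South PTU malfunctions=occurs, A accumulator trips=not → at least one input occurs → occurs.
System A fails [AND]: Backup shutoff valve malfunctions=not, Emergency electric pump trips=not, Right circuit lost=occurs, Inboard pressure line lost=not → not all inputs occur → does not occur.
System B fails [OR]: North selector valve offline=not, Primary case drain fails=not, Left engine-driven pump failed=occurs → at least one input occurs → occurs.
PTU path unavailable [OR]: System B fails=occurs, North shutoff valve 2 is down=not → at least one input occurs → occurs.
Aircraft hydraulic pressure lost [OR]: System A fails=not, PTU path unavailable=occurs, #2 electric pump 2 offline=not, Secondary reservoir 2 malfunctions=not → at least one input occurs → occurs.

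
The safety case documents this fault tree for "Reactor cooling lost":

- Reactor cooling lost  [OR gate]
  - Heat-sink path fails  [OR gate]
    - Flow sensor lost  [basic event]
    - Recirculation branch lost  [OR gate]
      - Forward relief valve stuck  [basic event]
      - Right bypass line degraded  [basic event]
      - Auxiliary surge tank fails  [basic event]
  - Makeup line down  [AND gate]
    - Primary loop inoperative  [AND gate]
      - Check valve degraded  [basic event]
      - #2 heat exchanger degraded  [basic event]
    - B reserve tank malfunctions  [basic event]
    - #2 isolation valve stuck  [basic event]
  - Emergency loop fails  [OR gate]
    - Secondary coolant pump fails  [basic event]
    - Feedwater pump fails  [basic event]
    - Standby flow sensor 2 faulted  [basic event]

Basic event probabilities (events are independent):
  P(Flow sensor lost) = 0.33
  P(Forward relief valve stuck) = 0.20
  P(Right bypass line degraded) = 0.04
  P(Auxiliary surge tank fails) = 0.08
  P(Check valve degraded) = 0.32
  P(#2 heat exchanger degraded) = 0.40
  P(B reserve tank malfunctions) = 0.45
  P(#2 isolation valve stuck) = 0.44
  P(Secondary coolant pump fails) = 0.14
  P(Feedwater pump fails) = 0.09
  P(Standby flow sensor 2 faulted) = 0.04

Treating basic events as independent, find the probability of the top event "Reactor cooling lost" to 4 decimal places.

0.6534

P(Recirculation branch lost) [OR] = 1 − (1−0.20) × (1−0.04) × (1−0.08) = 0.293440
P(Heat-sink path fails) [OR] = 1 − (1−0.33) × (1−0.293440) = 0.526605
P(Primary loop inoperative) [AND] = 0.32 × 0.40 = 0.128000
P(Makeup line down) [AND] = 0.128000 × 0.45 × 0.44 = 0.025344
P(Emergency loop fails) [OR] = 1 − (1−0.14) × (1−0.09) × (1−0.04) = 0.248704
P(Reactor cooling lost) [OR] = 1 − (1−0.526605) × (1−0.025344) × (1−0.248704) = 0.653354
Rounded to 4 decimal places: P(Reactor cooling lost) ≈ 0.6534.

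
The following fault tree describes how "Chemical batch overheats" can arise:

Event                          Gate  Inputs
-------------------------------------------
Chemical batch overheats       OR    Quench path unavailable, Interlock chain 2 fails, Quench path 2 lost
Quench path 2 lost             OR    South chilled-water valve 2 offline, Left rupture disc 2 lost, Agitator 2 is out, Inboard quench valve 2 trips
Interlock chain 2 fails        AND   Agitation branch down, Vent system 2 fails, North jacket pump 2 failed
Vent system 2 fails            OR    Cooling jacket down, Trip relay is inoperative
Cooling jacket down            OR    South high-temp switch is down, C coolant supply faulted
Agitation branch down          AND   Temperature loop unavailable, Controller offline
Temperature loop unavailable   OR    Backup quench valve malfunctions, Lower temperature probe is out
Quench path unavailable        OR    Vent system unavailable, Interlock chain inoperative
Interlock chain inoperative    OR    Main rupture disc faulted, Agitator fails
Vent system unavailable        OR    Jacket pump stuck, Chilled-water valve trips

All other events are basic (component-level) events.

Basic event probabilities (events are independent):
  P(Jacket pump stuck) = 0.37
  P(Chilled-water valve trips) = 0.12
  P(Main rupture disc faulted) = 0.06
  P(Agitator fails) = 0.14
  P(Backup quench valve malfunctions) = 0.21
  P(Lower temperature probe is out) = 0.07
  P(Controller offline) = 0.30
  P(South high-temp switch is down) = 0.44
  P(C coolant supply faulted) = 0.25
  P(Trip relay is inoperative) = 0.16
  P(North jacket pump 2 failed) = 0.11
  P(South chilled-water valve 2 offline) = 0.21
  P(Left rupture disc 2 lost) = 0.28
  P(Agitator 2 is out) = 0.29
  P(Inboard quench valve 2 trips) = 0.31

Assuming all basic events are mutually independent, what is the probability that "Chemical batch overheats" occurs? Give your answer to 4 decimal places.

P(Vent system unavailable) [OR] = 1 − (1−0.37) × (1−0.12) = 0.445600
P(Interlock chain inoperative) [OR] = 1 − (1−0.06) × (1−0.14) = 0.191600
P(Quench path unavailable) [OR] = 1 − (1−0.445600) × (1−0.191600) = 0.551823
P(Temperature loop unavailable) [OR] = 1 − (1−0.21) × (1−0.07) = 0.265300
P(Agitation branch down) [AND] = 0.265300 × 0.30 = 0.079590
P(Cooling jacket down) [OR] = 1 − (1−0.44) × (1−0.25) = 0.580000
P(Vent system 2 fails) [OR] = 1 − (1−0.580000) × (1−0.16) = 0.647200
P(Interlock chain 2 fails) [AND] = 0.079590 × 0.647200 × 0.11 = 0.005666
P(Quench path 2 lost) [OR] = 1 − (1−0.21) × (1−0.28) × (1−0.29) × (1−0.31) = 0.721345
P(Chemical batch overheats) [OR] = 1 − (1−0.551823) × (1−0.005666) × (1−0.721345) = 0.875821
Rounded to 4 decimal places: P(Chemical batch overheats) ≈ 0.8758.

0.8758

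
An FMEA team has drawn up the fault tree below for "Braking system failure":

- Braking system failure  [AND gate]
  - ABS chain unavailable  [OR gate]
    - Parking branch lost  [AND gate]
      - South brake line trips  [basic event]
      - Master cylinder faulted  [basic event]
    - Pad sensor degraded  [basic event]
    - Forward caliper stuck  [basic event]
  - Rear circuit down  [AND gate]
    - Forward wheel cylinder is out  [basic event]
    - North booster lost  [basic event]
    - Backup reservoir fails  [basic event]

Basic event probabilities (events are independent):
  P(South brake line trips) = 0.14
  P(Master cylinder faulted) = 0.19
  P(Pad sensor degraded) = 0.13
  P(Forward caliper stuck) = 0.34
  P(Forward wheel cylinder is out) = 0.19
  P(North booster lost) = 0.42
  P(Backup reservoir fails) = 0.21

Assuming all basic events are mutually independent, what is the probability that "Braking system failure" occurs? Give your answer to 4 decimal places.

0.0074

P(Parking branch lost) [AND] = 0.14 × 0.19 = 0.026600
P(ABS chain unavailable) [OR] = 1 − (1−0.026600) × (1−0.13) × (1−0.34) = 0.441074
P(Rear circuit down) [AND] = 0.19 × 0.42 × 0.21 = 0.016758
P(Braking system failure) [AND] = 0.441074 × 0.016758 = 0.007392
Rounded to 4 decimal places: P(Braking system failure) ≈ 0.0074.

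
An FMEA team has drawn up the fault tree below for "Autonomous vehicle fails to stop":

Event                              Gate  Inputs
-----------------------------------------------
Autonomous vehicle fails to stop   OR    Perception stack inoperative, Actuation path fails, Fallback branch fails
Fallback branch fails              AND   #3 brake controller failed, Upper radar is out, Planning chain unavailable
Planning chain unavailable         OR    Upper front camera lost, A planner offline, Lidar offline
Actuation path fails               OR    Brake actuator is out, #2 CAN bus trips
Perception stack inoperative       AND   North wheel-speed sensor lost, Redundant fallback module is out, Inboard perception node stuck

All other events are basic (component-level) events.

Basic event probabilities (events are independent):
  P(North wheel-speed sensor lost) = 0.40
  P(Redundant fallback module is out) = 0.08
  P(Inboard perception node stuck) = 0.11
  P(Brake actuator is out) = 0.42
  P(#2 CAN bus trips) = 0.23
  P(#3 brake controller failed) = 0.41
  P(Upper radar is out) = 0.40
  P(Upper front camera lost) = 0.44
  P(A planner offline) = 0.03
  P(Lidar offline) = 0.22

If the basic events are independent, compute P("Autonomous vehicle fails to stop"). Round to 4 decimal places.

P(Perception stack inoperative) [AND] = 0.40 × 0.08 × 0.11 = 0.003520
P(Actuation path fails) [OR] = 1 − (1−0.42) × (1−0.23) = 0.553400
P(Planning chain unavailable) [OR] = 1 − (1−0.44) × (1−0.03) × (1−0.22) = 0.576304
P(Fallback branch fails) [AND] = 0.41 × 0.40 × 0.576304 = 0.094514
P(Autonomous vehicle fails to stop) [OR] = 1 − (1−0.003520) × (1−0.553400) × (1−0.094514) = 0.597033
Rounded to 4 decimal places: P(Autonomous vehicle fails to stop) ≈ 0.5970.

0.5970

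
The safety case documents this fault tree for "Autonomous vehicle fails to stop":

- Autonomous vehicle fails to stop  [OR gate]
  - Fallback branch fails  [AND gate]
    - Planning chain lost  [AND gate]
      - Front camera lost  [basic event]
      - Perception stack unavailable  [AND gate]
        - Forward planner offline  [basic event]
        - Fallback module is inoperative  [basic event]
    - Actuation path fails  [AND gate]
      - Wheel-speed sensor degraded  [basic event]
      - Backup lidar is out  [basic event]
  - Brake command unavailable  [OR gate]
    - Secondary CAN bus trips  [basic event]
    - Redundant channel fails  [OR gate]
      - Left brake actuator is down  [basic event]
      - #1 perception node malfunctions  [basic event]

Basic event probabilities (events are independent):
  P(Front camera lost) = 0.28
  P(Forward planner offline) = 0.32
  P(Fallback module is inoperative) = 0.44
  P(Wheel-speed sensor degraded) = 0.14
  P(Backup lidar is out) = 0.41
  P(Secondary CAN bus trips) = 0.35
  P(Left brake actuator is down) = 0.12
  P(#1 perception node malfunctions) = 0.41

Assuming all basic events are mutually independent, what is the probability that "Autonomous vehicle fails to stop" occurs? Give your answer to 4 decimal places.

0.6633

P(Perception stack unavailable) [AND] = 0.32 × 0.44 = 0.140800
P(Planning chain lost) [AND] = 0.28 × 0.140800 = 0.039424
P(Actuation path fails) [AND] = 0.14 × 0.41 = 0.057400
P(Fallback branch fails) [AND] = 0.039424 × 0.057400 = 0.002263
P(Redundant channel fails) [OR] = 1 − (1−0.12) × (1−0.41) = 0.480800
P(Brake command unavailable) [OR] = 1 − (1−0.35) × (1−0.480800) = 0.662520
P(Autonomous vehicle fails to stop) [OR] = 1 − (1−0.002263) × (1−0.662520) = 0.663284
Rounded to 4 decimal places: P(Autonomous vehicle fails to stop) ≈ 0.6633.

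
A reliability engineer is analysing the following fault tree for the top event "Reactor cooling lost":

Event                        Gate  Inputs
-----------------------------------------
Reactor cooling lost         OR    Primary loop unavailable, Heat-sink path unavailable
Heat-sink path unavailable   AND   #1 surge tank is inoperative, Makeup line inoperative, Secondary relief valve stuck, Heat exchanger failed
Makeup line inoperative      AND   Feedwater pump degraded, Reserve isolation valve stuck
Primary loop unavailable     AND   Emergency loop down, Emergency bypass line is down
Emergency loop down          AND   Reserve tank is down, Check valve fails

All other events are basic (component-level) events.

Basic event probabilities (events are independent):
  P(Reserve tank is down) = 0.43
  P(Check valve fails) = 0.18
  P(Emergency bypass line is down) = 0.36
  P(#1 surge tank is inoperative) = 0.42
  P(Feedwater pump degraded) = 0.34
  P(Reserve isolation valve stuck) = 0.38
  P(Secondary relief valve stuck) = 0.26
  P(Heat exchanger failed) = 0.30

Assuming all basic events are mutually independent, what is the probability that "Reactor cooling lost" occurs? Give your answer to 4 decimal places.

P(Emergency loop down) [AND] = 0.43 × 0.18 = 0.077400
P(Primary loop unavailable) [AND] = 0.077400 × 0.36 = 0.027864
P(Makeup line inoperative) [AND] = 0.34 × 0.38 = 0.129200
P(Heat-sink path unavailable) [AND] = 0.42 × 0.129200 × 0.26 × 0.30 = 0.004233
P(Reactor cooling lost) [OR] = 1 − (1−0.027864) × (1−0.004233) = 0.031979
Rounded to 4 decimal places: P(Reactor cooling lost) ≈ 0.0320.

0.0320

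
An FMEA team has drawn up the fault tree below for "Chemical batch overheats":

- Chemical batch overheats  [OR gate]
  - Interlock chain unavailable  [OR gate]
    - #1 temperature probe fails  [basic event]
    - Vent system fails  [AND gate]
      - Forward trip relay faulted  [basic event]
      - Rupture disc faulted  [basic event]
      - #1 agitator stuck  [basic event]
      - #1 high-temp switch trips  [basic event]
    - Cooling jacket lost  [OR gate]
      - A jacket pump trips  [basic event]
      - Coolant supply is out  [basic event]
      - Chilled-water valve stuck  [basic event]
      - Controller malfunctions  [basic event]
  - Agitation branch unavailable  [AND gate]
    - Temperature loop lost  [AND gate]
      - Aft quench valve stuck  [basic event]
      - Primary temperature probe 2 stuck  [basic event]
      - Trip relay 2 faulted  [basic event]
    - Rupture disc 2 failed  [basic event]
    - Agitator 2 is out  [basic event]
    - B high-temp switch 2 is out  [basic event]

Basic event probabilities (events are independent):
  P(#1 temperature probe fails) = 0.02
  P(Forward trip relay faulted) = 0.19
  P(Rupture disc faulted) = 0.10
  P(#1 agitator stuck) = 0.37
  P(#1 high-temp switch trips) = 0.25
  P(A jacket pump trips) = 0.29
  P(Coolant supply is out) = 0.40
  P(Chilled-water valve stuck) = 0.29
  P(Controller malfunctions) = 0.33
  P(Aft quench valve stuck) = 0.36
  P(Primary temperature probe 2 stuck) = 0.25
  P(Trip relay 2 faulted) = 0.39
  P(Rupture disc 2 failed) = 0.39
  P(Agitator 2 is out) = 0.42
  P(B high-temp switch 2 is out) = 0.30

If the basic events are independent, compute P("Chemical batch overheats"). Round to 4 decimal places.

0.8021

P(Vent system fails) [AND] = 0.19 × 0.10 × 0.37 × 0.25 = 0.001758
P(Cooling jacket lost) [OR] = 1 − (1−0.29) × (1−0.40) × (1−0.29) × (1−0.33) = 0.797352
P(Interlock chain unavailable) [OR] = 1 − (1−0.02) × (1−0.001758) × (1−0.797352) = 0.801754
P(Temperature loop lost) [AND] = 0.36 × 0.25 × 0.39 = 0.035100
P(Agitation branch unavailable) [AND] = 0.035100 × 0.39 × 0.42 × 0.30 = 0.001725
P(Chemical batch overheats) [OR] = 1 − (1−0.801754) × (1−0.001725) = 0.802096
Rounded to 4 decimal places: P(Chemical batch overheats) ≈ 0.8021.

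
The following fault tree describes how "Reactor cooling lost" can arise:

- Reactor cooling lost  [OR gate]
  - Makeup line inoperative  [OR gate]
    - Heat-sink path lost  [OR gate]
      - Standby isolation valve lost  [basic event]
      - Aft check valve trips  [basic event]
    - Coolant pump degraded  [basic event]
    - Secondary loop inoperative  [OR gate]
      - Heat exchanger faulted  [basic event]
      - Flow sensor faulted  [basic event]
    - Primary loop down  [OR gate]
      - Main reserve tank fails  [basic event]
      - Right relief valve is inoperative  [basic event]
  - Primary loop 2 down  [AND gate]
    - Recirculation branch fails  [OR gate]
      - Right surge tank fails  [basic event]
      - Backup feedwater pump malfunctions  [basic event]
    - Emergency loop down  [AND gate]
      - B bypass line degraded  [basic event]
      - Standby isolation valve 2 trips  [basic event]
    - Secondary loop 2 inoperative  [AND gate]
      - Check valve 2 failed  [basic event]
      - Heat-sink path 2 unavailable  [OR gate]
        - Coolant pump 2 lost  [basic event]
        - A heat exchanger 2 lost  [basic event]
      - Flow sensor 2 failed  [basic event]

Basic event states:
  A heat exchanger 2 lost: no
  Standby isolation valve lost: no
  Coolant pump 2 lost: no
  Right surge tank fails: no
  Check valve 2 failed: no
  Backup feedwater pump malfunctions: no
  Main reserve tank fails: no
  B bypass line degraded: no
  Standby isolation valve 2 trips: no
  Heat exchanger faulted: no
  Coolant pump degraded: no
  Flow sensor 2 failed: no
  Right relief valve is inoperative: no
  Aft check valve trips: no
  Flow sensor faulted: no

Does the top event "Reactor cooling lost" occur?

Heat-sink path lost [OR]: Standby isolation valve lost=not, Aft check valve trips=not → no input occurs → does not occur.
Secondary loop inoperative [OR]: Heat exchanger faulted=not, Flow sensor faulted=not → no input occurs → does not occur.
Primary loop down [OR]: Main reserve tank fails=not, Right relief valve is inoperative=not → no input occurs → does not occur.
Makeup line inoperative [OR]: Heat-sink path lost=not, Coolant pump degraded=not, Secondary loop inoperative=not, Primary loop down=not → no input occurs → does not occur.
Recirculation branch fails [OR]: Right surge tank fails=not, Backup feedwater pump malfunctions=not → no input occurs → does not occur.
Emergency loop down [AND]: B bypass line degraded=not, Standby isolation valve 2 trips=not → not all inputs occur → does not occur.
Heat-sink path 2 unavailable [OR]: Coolant pump 2 lost=not, A heat exchanger 2 lost=not → no input occurs → does not occur.
Secondary loop 2 inoperative [AND]: Check valve 2 failed=not, Heat-sink path 2 unavailable=not, Flow sensor 2 failed=not → not all inputs occur → does not occur.
Primary loop 2 down [AND]: Recirculation branch fails=not, Emergency loop down=not, Secondary loop 2 inoperative=not → not all inputs occur → does not occur.
Reactor cooling lost [OR]: Makeup line inoperative=not, Primary loop 2 down=not → no input occurs → does not occur.

No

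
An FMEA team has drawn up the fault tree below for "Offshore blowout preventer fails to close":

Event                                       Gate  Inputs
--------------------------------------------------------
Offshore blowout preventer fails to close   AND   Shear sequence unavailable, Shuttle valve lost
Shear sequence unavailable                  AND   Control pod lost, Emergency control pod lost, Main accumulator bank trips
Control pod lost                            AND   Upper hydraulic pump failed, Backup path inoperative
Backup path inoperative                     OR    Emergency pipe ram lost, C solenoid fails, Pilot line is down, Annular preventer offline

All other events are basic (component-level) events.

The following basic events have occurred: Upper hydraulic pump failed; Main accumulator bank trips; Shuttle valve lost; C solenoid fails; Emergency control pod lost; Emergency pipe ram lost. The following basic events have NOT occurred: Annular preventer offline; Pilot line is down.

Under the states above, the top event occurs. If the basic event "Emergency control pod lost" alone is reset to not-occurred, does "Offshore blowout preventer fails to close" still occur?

No

Counterfactual: set "Emergency control pod lost" to not occurred.
Backup path inoperative [OR]: Emergency pipe ram lost=occurs, C solenoid fails=occurs, Pilot line is down=not, Annular preventer offline=not → at least one input occurs → occurs.
Control pod lost [AND]: Upper hydraulic pump failed=occurs, Backup path inoperative=occurs → all inputs occur → occurs.
Shear sequence unavailable [AND]: Control pod lost=occurs, Emergency control pod lost=not, Main accumulator bank trips=occurs → not all inputs occur → does not occur.
Offshore blowout preventer fails to close [AND]: Shear sequence unavailable=not, Shuttle valve lost=occurs → not all inputs occur → does not occur.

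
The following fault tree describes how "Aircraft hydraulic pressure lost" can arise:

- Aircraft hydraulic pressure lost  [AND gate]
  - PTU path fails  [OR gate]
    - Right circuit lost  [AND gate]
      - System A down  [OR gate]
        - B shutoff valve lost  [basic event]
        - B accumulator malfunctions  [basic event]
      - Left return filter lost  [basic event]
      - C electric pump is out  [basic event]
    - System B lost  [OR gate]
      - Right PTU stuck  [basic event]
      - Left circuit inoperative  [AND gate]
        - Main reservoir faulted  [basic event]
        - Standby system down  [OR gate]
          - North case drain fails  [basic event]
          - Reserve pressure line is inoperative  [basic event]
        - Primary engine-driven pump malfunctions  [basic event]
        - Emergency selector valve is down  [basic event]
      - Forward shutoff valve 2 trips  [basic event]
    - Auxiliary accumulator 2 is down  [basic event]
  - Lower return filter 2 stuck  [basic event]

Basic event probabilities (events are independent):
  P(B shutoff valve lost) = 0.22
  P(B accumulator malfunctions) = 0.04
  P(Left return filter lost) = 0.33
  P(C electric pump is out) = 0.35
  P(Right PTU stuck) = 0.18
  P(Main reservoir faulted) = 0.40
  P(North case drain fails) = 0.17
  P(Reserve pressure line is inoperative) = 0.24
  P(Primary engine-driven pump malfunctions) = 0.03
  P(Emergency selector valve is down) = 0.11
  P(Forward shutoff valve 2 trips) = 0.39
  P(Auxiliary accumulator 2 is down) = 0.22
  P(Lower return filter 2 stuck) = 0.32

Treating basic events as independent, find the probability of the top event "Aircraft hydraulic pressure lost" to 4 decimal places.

0.1988

P(System A down) [OR] = 1 − (1−0.22) × (1−0.04) = 0.251200
P(Right circuit lost) [AND] = 0.251200 × 0.33 × 0.35 = 0.029014
P(Standby system down) [OR] = 1 − (1−0.17) × (1−0.24) = 0.369200
P(Left circuit inoperative) [AND] = 0.40 × 0.369200 × 0.03 × 0.11 = 0.000487
P(System B lost) [OR] = 1 − (1−0.18) × (1−0.000487) × (1−0.39) = 0.500044
P(PTU path fails) [OR] = 1 − (1−0.029014) × (1−0.500044) × (1−0.22) = 0.621349
P(Aircraft hydraulic pressure lost) [AND] = 0.621349 × 0.32 = 0.198832
Rounded to 4 decimal places: P(Aircraft hydraulic pressure lost) ≈ 0.1988.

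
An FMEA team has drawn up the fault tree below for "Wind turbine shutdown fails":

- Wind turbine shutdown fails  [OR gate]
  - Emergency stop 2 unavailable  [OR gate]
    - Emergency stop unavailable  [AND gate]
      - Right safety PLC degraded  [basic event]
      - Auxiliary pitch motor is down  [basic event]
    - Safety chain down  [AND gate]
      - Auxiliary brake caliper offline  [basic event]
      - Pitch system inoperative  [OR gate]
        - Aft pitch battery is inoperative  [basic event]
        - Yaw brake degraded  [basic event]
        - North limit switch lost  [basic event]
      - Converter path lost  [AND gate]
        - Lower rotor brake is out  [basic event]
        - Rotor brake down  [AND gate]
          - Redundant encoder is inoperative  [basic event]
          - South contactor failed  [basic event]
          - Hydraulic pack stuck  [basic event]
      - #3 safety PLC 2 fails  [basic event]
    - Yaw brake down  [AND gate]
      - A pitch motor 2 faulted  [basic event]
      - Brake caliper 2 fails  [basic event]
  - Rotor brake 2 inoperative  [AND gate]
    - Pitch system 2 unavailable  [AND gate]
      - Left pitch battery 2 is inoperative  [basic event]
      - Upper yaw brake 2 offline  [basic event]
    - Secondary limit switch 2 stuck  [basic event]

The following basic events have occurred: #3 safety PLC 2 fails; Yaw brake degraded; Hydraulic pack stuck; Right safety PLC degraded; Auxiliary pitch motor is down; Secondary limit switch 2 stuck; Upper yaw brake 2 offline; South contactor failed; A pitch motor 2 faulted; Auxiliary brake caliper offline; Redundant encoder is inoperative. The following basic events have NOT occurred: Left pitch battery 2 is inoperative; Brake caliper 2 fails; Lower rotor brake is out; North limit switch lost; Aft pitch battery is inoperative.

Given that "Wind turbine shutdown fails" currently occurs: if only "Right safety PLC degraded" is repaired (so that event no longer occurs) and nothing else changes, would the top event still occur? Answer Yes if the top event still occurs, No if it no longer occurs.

No

Counterfactual: set "Right safety PLC degraded" to not occurred.
Emergency stop unavailable [AND]: Right safety PLC degraded=not, Auxiliary pitch motor is down=occurs → not all inputs occur → does not occur.
Pitch system inoperative [OR]: Aft pitch battery is inoperative=not, Yaw brake degraded=occurs, North limit switch lost=not → at least one input occurs → occurs.
Rotor brake down [AND]: Redundant encoder is inoperative=occurs, South contactor failed=occurs, Hydraulic pack stuck=occurs → all inputs occur → occurs.
Converter path lost [AND]: Lower rotor brake is out=not, Rotor brake down=occurs → not all inputs occur → does not occur.
Safety chain down [AND]: Auxiliary brake caliper offline=occurs, Pitch system inoperative=occurs, Converter path lost=not, #3 safety PLC 2 fails=occurs → not all inputs occur → does not occur.
Yaw brake down [AND]: A pitch motor 2 faulted=occurs, Brake caliper 2 fails=not → not all inputs occur → does not occur.
Emergency stop 2 unavailable [OR]: Emergency stop unavailable=not, Safety chain down=not, Yaw brake down=not → no input occurs → does not occur.
Pitch system 2 unavailable [AND]: Left pitch battery 2 is inoperative=not, Upper yaw brake 2 offline=occurs → not all inputs occur → does not occur.
Rotor brake 2 inoperative [AND]: Pitch system 2 unavailable=not, Secondary limit switch 2 stuck=occurs → not all inputs occur → does not occur.
Wind turbine shutdown fails [OR]: Emergency stop 2 unavailable=not, Rotor brake 2 inoperative=not → no input occurs → does not occur.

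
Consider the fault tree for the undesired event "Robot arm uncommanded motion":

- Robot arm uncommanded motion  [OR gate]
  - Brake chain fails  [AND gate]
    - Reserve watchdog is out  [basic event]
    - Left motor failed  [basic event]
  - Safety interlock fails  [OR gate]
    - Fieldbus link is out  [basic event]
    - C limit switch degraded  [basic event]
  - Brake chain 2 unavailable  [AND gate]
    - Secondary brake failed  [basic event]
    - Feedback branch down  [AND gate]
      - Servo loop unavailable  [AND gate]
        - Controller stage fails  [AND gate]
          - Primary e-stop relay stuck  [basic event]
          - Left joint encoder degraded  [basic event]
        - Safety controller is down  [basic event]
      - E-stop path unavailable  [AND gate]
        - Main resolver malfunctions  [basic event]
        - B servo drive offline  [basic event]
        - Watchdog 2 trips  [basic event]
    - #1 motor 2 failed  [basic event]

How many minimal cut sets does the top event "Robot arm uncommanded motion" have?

4

Brake chain fails [AND]: one cut set from each child combined → 1 × 1 = 1 cut set(s).
Safety interlock fails [OR]: union of children's cut sets → 2 cut set(s).
Controller stage fails [AND]: one cut set from each child combined → 1 × 1 = 1 cut set(s).
Servo loop unavailable [AND]: one cut set from each child combined → 1 × 1 = 1 cut set(s).
E-stop path unavailable [AND]: one cut set from each child combined → 1 × 1 × 1 = 1 cut set(s).
Feedback branch down [AND]: one cut set from each child combined → 1 × 1 = 1 cut set(s).
Brake chain 2 unavailable [AND]: one cut set from each child combined → 1 × 1 × 1 = 1 cut set(s).
Robot arm uncommanded motion [OR]: union of children's cut sets → 4 cut set(s).
Minimal cut sets: {Left motor failed, Reserve watchdog is out}; {Fieldbus link is out}; {C limit switch degraded}; {#1 motor 2 failed, B servo drive offline, Left joint encoder degraded, Main resolver malfunctions, Primary e-stop relay stuck, Safety controller is down, Secondary brake failed, Watchdog 2 trips}.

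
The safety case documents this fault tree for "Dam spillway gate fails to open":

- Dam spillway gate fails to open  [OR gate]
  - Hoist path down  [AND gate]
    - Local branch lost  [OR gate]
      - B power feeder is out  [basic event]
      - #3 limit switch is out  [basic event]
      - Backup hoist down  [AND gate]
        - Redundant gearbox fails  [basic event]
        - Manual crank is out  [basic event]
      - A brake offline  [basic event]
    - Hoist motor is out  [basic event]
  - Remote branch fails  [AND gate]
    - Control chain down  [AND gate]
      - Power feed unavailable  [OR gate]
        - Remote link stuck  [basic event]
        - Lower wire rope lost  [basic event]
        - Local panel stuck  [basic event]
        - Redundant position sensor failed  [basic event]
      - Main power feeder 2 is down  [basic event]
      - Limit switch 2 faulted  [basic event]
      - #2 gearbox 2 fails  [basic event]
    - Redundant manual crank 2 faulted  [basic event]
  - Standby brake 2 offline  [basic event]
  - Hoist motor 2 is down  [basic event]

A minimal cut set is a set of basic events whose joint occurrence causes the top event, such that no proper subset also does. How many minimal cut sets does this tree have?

10

Backup hoist down [AND]: one cut set from each child combined → 1 × 1 = 1 cut set(s).
Local branch lost [OR]: union of children's cut sets → 4 cut set(s).
Hoist path down [AND]: one cut set from each child combined → 4 × 1 = 4 cut set(s).
Power feed unavailable [OR]: union of children's cut sets → 4 cut set(s).
Control chain down [AND]: one cut set from each child combined → 4 × 1 × 1 × 1 = 4 cut set(s).
Remote branch fails [AND]: one cut set from each child combined → 4 × 1 = 4 cut set(s).
Dam spillway gate fails to open [OR]: union of children's cut sets → 10 cut set(s).
Minimal cut sets: {B power feeder is out, Hoist motor is out}; {#3 limit switch is out, Hoist motor is out}; {Hoist motor is out, Manual crank is out, Redundant gearbox fails}; {A brake offline, Hoist motor is out}; {#2 gearbox 2 fails, Limit switch 2 faulted, Main power feeder 2 is down, Redundant manual crank 2 faulted, Remote link stuck}; {#2 gearbox 2 fails, Limit switch 2 faulted, Lower wire rope lost, Main power feeder 2 is down, Redundant manual crank 2 faulted}; {#2 gearbox 2 fails, Limit switch 2 faulted, Local panel stuck, Main power feeder 2 is down, Redundant manual crank 2 faulted}; {#2 gearbox 2 fails, Limit switch 2 faulted, Main power feeder 2 is down, Redundant manual crank 2 faulted, Redundant position sensor failed}; {Standby brake 2 offline}; {Hoist motor 2 is down}.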